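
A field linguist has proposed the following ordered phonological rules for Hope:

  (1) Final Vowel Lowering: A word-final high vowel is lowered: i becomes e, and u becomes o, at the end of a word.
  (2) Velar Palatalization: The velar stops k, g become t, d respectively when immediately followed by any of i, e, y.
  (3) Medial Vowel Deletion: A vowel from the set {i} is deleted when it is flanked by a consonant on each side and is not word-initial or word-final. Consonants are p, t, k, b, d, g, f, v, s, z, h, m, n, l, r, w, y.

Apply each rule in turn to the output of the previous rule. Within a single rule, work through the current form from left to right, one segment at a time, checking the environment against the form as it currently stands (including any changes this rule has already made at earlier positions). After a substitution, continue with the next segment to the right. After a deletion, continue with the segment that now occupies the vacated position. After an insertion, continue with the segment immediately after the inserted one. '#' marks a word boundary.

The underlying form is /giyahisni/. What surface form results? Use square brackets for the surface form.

[dyahsne]

(1) Final Vowel Lowering: [giyahisni] → [giyahisne]
(2) Velar Palatalization: [giyahisne] → [diyahisne]
(3) Medial Vowel Deletion: [diyahisne] → [dyahsne]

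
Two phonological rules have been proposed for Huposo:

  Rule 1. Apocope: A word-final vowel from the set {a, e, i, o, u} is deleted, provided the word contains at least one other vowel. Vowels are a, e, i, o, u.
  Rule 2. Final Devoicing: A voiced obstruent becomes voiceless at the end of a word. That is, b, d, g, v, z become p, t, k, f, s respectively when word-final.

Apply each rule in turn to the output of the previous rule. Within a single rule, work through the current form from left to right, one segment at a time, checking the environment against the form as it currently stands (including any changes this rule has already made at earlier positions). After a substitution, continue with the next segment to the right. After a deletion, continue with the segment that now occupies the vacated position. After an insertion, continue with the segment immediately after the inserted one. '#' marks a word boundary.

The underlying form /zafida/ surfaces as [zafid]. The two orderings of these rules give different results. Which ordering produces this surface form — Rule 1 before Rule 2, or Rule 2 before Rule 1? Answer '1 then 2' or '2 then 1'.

Order 1 then 2:
  1 Apocope: [zafida] → [zafid]
  2 Final Devoicing: [zafid] → [zafit]
  result: [zafit]
Order 2 then 1:
  2 Final Devoicing: no change — [zafida]
  1 Apocope: [zafida] → [zafid]
  result: [zafid]

2 then 1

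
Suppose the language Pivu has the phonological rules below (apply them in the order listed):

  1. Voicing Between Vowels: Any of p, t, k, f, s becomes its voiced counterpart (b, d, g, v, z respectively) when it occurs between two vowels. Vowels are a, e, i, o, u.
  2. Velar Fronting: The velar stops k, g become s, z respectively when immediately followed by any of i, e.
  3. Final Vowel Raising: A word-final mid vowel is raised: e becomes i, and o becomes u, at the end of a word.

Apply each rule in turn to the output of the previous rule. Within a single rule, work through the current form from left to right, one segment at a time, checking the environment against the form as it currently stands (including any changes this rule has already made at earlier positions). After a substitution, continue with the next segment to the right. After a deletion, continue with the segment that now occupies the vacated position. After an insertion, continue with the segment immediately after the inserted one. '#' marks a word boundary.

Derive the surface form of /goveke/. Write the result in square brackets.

[govezi]

1 Voicing Between Vowels: [goveke] → [govege]
2 Velar Fronting: [govege] → [goveze]
3 Final Vowel Raising: [goveze] → [govezi]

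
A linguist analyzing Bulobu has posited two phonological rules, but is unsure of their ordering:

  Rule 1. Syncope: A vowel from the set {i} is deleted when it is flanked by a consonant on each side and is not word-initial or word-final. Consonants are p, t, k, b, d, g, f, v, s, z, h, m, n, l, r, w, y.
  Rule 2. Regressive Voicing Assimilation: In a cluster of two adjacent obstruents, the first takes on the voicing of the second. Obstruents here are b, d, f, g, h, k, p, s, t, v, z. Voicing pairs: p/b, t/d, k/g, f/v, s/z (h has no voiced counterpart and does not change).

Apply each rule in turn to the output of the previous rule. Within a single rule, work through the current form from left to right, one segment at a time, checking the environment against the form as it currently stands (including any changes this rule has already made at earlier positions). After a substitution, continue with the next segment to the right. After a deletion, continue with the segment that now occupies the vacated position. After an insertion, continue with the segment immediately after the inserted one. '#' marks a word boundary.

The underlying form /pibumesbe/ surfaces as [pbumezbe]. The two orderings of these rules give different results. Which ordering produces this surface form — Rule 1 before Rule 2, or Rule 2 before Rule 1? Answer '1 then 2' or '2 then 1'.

Order 1 then 2:
  1 Syncope: [pibumesbe] → [pbumesbe]
  2 Regressive Voicing Assimilation: [pbumesbe] → [bbumezbe]
  result: [bbumezbe]
Order 2 then 1:
  2 Regressive Voicing Assimilation: [pibumesbe] → [pibumezbe]
  1 Syncope: [pibumezbe] → [pbumezbe]
  result: [pbumezbe]

2 then 1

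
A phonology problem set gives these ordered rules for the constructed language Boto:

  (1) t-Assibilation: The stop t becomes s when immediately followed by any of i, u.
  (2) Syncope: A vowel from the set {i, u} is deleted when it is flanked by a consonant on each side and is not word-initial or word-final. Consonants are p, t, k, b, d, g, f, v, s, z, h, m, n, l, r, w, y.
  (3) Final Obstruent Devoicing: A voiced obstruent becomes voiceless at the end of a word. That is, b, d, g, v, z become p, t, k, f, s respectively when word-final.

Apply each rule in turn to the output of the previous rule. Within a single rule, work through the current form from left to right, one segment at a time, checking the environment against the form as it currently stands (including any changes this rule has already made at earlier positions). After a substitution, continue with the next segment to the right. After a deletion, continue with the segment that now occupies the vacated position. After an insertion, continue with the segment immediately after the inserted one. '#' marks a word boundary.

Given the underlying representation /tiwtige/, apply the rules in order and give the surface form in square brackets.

(1) t-Assibilation: [tiwtige] → [siwsige]
(2) Syncope: [siwsige] → [swsge]
(3) Final Obstruent Devoicing: no change — [swsge]

[swsge]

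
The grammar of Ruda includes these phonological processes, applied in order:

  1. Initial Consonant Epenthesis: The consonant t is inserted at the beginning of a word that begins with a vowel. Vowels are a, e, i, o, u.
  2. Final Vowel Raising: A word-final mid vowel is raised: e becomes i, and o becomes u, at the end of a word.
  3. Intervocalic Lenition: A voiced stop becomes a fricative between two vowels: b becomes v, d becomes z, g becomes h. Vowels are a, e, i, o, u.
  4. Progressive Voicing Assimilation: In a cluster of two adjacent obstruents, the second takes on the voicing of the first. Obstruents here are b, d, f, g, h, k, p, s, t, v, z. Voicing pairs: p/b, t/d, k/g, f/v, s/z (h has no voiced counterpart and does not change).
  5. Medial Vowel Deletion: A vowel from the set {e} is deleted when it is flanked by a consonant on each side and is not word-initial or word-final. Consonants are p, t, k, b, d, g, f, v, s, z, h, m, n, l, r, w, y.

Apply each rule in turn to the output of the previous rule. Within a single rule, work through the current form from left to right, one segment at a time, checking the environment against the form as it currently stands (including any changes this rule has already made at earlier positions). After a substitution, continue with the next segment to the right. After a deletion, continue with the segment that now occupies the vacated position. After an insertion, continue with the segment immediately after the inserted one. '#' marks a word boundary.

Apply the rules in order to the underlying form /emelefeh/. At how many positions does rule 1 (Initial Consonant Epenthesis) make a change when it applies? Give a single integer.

1

1 Initial Consonant Epenthesis: [emelefeh] → [temelefeh]
2 Final Vowel Raising: no change — [temelefeh]
3 Intervocalic Lenition: no change — [temelefeh]
4 Progressive Voicing Assimilation: no change — [temelefeh]
5 Medial Vowel Deletion: [temelefeh] → [tmlfh]
Rule 1 changed 1 position(s).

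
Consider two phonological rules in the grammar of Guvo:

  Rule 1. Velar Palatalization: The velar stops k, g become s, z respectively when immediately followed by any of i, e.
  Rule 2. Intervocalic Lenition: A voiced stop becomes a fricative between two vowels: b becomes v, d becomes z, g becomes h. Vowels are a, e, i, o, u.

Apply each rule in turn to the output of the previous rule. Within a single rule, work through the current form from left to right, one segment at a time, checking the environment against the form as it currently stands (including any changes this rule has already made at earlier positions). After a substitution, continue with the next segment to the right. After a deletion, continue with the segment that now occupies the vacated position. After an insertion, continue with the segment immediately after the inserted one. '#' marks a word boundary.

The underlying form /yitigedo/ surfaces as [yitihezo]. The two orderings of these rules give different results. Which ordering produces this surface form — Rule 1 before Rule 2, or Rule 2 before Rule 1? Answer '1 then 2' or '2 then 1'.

2 then 1

Order 1 then 2:
  1 Velar Palatalization: [yitigedo] → [yitizedo]
  2 Intervocalic Lenition: [yitizedo] → [yitizezo]
  result: [yitizezo]
Order 2 then 1:
  2 Intervocalic Lenition: [yitigedo] → [yitihezo]
  1 Velar Palatalization: no change — [yitihezo]
  result: [yitihezo]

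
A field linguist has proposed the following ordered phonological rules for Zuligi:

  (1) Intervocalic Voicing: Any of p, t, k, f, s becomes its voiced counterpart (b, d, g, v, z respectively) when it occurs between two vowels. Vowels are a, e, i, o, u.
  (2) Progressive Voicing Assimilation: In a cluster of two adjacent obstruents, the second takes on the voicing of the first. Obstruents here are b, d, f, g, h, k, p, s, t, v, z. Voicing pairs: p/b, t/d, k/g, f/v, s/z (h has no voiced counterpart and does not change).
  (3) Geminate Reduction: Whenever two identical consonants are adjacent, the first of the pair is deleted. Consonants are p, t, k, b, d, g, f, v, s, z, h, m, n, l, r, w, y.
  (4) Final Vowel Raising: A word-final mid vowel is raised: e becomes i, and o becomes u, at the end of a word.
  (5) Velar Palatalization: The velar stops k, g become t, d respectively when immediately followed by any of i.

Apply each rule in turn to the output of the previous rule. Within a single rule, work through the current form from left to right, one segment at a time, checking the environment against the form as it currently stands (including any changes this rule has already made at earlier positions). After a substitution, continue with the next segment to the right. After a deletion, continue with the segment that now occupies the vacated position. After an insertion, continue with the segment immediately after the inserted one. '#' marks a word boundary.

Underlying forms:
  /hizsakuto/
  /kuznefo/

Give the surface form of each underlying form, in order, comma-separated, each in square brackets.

[hizagudu], [kuznevu]

/hizsakuto/:
  (1) Intervocalic Voicing: [hizsakuto] → [hizsagudo]
  (2) Progressive Voicing Assimilation: [hizsagudo] → [hizzagudo]
  (3) Geminate Reduction: [hizzagudo] → [hizagudo]
  (4) Final Vowel Raising: [hizagudo] → [hizagudu]
  (5) Velar Palatalization: no change — [hizagudu]
/kuznefo/:
  (1) Intervocalic Voicing: [kuznefo] → [kuznevo]
  (2) Progressive Voicing Assimilation: no change — [kuznevo]
  (3) Geminate Reduction: no change — [kuznevo]
  (4) Final Vowel Raising: [kuznevo] → [kuznevu]
  (5) Velar Palatalization: no change — [kuznevu]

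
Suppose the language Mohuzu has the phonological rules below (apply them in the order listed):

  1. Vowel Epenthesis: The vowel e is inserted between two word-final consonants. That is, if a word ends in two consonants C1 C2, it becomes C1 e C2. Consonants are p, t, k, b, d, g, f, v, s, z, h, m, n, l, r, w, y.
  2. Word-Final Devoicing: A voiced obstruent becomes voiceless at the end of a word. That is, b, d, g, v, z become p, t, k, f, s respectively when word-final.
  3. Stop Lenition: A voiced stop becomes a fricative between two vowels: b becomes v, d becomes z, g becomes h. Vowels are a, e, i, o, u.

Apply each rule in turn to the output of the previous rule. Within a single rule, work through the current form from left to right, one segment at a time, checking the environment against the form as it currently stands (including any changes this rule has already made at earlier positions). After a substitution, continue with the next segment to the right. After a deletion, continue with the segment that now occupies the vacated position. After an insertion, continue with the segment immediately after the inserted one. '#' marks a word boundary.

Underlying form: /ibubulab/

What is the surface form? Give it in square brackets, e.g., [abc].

1 Vowel Epenthesis: no change — [ibubulab]
2 Word-Final Devoicing: [ibubulab] → [ibubulap]
3 Stop Lenition: [ibubulap] → [ivuvulap]

[ivuvulap]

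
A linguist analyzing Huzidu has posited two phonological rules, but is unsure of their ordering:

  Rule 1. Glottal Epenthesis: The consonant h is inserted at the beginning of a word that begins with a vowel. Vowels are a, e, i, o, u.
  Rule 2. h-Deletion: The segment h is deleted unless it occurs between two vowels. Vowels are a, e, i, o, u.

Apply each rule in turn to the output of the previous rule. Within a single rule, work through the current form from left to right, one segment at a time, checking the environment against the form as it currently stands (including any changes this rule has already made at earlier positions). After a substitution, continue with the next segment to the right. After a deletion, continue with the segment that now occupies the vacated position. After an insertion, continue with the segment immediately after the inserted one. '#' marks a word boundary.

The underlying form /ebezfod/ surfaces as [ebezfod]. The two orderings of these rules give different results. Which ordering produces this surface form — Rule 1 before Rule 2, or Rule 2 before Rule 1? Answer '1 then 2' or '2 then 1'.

1 then 2

Order 1 then 2:
  1 Glottal Epenthesis: [ebezfod] → [hebezfod]
  2 h-Deletion: [hebezfod] → [ebezfod]
  result: [ebezfod]
Order 2 then 1:
  2 h-Deletion: no change — [ebezfod]
  1 Glottal Epenthesis: [ebezfod] → [hebezfod]
  result: [hebezfod]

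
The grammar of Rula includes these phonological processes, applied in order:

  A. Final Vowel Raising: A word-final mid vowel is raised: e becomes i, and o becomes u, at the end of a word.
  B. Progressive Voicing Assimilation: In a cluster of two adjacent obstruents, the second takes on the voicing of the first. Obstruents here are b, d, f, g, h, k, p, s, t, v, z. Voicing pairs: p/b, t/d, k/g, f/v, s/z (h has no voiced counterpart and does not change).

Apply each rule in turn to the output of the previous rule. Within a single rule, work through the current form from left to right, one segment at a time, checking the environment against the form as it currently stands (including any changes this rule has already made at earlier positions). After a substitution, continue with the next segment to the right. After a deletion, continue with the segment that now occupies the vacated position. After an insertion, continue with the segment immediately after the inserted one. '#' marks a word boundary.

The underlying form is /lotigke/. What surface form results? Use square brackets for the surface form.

[lotiggi]

A Final Vowel Raising: [lotigke] → [lotigki]
B Progressive Voicing Assimilation: [lotigki] → [lotiggi]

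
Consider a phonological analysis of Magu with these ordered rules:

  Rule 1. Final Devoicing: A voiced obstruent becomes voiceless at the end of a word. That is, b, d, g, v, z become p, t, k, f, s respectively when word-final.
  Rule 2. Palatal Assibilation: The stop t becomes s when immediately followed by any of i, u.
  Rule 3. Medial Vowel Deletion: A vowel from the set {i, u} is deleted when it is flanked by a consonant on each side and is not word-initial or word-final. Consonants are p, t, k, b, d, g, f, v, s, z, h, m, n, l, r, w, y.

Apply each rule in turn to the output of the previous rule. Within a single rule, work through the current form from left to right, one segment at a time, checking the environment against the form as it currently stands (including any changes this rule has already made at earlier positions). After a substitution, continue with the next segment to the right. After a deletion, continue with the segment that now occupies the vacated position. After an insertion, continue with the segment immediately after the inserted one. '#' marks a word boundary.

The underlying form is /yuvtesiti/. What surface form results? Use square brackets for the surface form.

[yvtessi]

Rule 1 Final Devoicing: no change — [yuvtesiti]
Rule 2 Palatal Assibilation: [yuvtesiti] → [yuvtesisi]
Rule 3 Medial Vowel Deletion: [yuvtesisi] → [yvtessi]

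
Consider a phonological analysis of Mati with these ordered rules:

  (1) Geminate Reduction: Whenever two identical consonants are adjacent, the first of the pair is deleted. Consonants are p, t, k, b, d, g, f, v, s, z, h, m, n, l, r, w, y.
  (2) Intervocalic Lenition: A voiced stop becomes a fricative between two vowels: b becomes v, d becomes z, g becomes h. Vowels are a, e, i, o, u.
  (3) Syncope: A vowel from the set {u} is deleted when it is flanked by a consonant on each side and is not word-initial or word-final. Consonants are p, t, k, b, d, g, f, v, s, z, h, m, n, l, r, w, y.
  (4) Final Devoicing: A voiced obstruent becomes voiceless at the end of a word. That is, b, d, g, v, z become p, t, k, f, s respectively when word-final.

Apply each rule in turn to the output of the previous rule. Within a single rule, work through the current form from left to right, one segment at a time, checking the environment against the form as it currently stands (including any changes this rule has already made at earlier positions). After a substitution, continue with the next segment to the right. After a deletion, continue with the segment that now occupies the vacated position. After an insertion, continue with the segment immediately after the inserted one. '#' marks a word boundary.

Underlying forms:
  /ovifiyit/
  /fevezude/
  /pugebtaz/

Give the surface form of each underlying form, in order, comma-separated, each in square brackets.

/ovifiyit/:
  (1) Geminate Reduction: no change — [ovifiyit]
  (2) Intervocalic Lenition: no change — [ovifiyit]
  (3) Syncope: no change — [ovifiyit]
  (4) Final Devoicing: no change — [ovifiyit]
/fevezude/:
  (1) Geminate Reduction: no change — [fevezude]
  (2) Intervocalic Lenition: [fevezude] → [fevezuze]
  (3) Syncope: [fevezuze] → [fevezze]
  (4) Final Devoicing: no change — [fevezze]
/pugebtaz/:
  (1) Geminate Reduction: no change — [pugebtaz]
  (2) Intervocalic Lenition: [pugebtaz] → [puhebtaz]
  (3) Syncope: [puhebtaz] → [phebtaz]
  (4) Final Devoicing: [phebtaz] → [phebtas]

[ovifiyit], [fevezze], [phebtas]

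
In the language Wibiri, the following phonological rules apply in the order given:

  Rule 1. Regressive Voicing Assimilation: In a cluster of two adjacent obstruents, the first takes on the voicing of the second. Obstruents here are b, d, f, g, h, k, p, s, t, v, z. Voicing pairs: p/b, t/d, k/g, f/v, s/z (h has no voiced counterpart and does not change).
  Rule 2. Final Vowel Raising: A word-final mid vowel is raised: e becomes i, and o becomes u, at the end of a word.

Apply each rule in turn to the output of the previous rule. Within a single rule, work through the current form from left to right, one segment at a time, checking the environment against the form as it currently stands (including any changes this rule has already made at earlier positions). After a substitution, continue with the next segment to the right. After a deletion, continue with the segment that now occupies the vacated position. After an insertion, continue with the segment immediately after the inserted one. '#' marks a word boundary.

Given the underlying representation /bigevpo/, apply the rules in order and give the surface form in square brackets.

[bigefpu]

Rule 1 Regressive Voicing Assimilation: [bigevpo] → [bigefpo]
Rule 2 Final Vowel Raising: [bigefpo] → [bigefpu]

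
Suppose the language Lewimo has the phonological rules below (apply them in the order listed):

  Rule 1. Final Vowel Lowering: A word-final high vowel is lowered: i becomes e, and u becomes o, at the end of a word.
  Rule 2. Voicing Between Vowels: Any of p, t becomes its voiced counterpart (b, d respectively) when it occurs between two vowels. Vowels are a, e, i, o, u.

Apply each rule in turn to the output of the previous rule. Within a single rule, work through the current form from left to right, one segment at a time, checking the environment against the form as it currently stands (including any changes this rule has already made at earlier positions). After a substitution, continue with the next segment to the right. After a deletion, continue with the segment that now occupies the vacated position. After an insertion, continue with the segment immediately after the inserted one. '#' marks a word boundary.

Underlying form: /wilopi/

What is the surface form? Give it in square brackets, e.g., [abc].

Rule 1 Final Vowel Lowering: [wilopi] → [wilope]
Rule 2 Voicing Between Vowels: [wilope] → [wilobe]

[wilobe]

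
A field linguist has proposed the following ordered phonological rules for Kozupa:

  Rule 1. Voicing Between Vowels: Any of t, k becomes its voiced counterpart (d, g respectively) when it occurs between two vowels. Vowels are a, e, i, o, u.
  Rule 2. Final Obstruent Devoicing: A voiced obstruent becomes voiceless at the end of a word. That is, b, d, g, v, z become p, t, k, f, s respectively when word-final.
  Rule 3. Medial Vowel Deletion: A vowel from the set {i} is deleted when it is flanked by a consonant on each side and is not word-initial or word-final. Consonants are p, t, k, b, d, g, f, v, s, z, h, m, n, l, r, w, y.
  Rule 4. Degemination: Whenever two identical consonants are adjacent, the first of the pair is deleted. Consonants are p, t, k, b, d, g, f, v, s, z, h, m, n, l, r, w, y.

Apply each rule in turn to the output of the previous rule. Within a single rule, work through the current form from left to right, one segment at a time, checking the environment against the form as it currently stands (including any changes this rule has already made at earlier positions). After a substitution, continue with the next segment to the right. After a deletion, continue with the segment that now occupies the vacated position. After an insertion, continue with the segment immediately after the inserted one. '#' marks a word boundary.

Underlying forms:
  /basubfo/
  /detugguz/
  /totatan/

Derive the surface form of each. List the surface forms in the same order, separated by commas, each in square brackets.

/basubfo/:
  Rule 1 Voicing Between Vowels: no change — [basubfo]
  Rule 2 Final Obstruent Devoicing: no change — [basubfo]
  Rule 3 Medial Vowel Deletion: no change — [basubfo]
  Rule 4 Degemination: no change — [basubfo]
/detugguz/:
  Rule 1 Voicing Between Vowels: [detugguz] → [dedugguz]
  Rule 2 Final Obstruent Devoicing: [dedugguz] → [deduggus]
  Rule 3 Medial Vowel Deletion: no change — [deduggus]
  Rule 4 Degemination: [deduggus] → [dedugus]
/totatan/:
  Rule 1 Voicing Between Vowels: [totatan] → [todadan]
  Rule 2 Final Obstruent Devoicing: no change — [todadan]
  Rule 3 Medial Vowel Deletion: no change — [todadan]
  Rule 4 Degemination: no change — [todadan]

[basubfo], [dedugus], [todadan]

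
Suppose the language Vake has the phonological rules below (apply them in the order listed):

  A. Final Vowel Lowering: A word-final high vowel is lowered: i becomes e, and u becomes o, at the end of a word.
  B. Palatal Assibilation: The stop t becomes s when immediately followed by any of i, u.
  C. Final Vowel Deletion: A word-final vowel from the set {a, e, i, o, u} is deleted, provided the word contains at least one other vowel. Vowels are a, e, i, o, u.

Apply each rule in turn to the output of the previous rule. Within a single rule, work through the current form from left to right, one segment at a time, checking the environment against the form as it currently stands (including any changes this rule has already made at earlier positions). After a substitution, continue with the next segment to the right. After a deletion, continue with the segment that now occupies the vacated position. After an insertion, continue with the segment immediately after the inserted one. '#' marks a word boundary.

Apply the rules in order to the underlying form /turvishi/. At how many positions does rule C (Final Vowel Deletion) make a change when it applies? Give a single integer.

A Final Vowel Lowering: [turvishi] → [turvishe]
B Palatal Assibilation: [turvishe] → [survishe]
C Final Vowel Deletion: [survishe] → [survish]
Rule C changed 1 position(s).

1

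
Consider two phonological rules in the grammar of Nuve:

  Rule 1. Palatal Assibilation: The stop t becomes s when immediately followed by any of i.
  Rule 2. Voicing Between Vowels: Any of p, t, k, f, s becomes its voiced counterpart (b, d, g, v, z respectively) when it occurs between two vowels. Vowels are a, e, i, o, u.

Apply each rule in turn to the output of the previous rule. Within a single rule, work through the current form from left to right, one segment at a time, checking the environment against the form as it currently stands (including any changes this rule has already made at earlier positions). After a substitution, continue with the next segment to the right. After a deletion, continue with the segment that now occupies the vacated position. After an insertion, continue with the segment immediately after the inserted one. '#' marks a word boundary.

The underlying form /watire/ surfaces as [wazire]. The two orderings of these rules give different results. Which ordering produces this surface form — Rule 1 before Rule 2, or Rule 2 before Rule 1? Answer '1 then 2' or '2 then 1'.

1 then 2

Order 1 then 2:
  1 Palatal Assibilation: [watire] → [wasire]
  2 Voicing Between Vowels: [wasire] → [wazire]
  result: [wazire]
Order 2 then 1:
  2 Voicing Between Vowels: [watire] → [wadire]
  1 Palatal Assibilation: no change — [wadire]
  result: [wadire]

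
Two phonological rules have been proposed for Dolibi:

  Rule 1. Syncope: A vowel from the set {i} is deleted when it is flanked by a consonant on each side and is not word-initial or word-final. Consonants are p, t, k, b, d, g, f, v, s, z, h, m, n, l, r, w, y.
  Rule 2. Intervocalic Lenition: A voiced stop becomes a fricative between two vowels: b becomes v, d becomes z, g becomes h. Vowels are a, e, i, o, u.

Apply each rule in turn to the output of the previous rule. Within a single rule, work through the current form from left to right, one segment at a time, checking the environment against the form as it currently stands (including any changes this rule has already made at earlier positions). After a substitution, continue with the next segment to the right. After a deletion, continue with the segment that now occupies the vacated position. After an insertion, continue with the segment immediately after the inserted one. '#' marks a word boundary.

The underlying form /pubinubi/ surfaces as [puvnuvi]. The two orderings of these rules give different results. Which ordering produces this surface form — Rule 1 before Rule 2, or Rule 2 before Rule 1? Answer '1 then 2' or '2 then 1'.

Order 1 then 2:
  1 Syncope: [pubinubi] → [pubnubi]
  2 Intervocalic Lenition: [pubnubi] → [pubnuvi]
  result: [pubnuvi]
Order 2 then 1:
  2 Intervocalic Lenition: [pubinubi] → [puvinuvi]
  1 Syncope: [puvinuvi] → [puvnuvi]
  result: [puvnuvi]

2 then 1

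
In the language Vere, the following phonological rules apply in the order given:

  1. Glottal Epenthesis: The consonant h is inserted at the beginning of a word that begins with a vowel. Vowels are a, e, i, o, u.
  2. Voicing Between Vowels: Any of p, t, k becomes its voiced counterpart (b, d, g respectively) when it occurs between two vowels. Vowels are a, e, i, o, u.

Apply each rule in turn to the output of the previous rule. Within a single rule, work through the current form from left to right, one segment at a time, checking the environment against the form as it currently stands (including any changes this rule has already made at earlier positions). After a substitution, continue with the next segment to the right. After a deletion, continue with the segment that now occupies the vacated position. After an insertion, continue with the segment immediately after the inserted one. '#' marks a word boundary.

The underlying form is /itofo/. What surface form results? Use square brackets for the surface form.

1 Glottal Epenthesis: [itofo] → [hitofo]
2 Voicing Between Vowels: [hitofo] → [hidofo]

[hidofo]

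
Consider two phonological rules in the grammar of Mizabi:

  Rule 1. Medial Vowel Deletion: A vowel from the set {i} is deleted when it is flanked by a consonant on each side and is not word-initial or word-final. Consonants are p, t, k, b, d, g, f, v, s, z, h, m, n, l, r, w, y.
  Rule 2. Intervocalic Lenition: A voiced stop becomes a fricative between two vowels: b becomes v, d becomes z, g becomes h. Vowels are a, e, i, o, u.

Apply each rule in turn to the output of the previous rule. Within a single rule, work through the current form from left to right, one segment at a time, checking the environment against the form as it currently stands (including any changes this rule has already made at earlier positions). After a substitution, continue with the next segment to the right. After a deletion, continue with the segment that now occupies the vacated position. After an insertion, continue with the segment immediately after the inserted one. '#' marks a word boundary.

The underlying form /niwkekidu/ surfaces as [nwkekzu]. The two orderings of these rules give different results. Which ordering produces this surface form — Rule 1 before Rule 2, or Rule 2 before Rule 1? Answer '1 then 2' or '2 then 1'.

2 then 1

Order 1 then 2:
  1 Medial Vowel Deletion: [niwkekidu] → [nwkekdu]
  2 Intervocalic Lenition: no change — [nwkekdu]
  result: [nwkekdu]
Order 2 then 1:
  2 Intervocalic Lenition: [niwkekidu] → [niwkekizu]
  1 Medial Vowel Deletion: [niwkekizu] → [nwkekzu]
  result: [nwkekzu]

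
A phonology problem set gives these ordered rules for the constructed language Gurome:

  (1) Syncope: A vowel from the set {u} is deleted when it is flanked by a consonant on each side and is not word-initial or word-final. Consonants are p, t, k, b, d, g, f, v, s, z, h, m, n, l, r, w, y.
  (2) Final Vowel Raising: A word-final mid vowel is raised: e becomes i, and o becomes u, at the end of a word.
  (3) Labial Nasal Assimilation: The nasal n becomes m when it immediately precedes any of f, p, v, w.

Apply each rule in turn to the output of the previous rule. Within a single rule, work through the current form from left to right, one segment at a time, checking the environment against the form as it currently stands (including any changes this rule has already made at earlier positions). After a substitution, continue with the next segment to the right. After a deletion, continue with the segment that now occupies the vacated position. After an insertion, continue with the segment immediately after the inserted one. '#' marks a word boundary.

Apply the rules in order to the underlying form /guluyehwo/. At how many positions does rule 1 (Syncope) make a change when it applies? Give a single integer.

2

(1) Syncope: [guluyehwo] → [glyehwo]
(2) Final Vowel Raising: [glyehwo] → [glyehwu]
(3) Labial Nasal Assimilation: no change — [glyehwu]
Rule 1 changed 2 position(s).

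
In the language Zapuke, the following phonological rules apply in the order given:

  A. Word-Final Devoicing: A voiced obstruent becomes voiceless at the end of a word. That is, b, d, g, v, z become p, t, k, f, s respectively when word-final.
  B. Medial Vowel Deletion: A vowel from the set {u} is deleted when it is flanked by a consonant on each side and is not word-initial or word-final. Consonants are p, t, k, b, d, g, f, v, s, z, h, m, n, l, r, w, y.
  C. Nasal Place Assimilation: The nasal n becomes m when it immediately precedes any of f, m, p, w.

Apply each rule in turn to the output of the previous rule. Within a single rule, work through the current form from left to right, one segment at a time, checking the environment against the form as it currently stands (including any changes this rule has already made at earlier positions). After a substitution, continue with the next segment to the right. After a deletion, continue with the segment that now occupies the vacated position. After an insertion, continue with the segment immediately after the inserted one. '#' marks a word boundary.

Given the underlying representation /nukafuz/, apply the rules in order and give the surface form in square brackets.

[nkafs]

A Word-Final Devoicing: [nukafuz] → [nukafus]
B Medial Vowel Deletion: [nukafus] → [nkafs]
C Nasal Place Assimilation: no change — [nkafs]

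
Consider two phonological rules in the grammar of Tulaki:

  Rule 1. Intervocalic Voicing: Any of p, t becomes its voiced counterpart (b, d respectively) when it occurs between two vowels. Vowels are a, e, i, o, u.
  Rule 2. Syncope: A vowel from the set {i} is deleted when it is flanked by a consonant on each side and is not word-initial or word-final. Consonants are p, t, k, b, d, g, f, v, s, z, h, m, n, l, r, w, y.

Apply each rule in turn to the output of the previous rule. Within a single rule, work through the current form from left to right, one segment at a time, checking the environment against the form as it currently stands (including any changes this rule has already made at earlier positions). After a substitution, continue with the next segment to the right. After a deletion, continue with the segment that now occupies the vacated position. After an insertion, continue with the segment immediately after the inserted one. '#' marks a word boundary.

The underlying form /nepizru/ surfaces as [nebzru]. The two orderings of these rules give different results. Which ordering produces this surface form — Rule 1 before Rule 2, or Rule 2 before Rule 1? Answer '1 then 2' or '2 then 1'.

1 then 2

Order 1 then 2:
  1 Intervocalic Voicing: [nepizru] → [nebizru]
  2 Syncope: [nebizru] → [nebzru]
  result: [nebzru]
Order 2 then 1:
  2 Syncope: [nepizru] → [nepzru]
  1 Intervocalic Voicing: no change — [nepzru]
  result: [nepzru]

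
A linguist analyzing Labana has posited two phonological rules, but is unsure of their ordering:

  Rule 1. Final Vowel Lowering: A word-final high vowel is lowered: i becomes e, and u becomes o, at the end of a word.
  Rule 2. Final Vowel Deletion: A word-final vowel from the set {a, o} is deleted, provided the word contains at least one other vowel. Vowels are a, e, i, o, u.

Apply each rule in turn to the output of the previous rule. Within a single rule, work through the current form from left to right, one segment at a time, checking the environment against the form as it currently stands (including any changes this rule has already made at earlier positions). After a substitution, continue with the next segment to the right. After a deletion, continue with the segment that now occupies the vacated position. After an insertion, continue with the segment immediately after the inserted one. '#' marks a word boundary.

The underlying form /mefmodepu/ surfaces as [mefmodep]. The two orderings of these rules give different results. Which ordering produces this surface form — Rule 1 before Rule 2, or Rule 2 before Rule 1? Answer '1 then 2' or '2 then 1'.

1 then 2

Order 1 then 2:
  1 Final Vowel Lowering: [mefmodepu] → [mefmodepo]
  2 Final Vowel Deletion: [mefmodepo] → [mefmodep]
  result: [mefmodep]
Order 2 then 1:
  2 Final Vowel Deletion: no change — [mefmodepu]
  1 Final Vowel Lowering: [mefmodepu] → [mefmodepo]
  result: [mefmodepo]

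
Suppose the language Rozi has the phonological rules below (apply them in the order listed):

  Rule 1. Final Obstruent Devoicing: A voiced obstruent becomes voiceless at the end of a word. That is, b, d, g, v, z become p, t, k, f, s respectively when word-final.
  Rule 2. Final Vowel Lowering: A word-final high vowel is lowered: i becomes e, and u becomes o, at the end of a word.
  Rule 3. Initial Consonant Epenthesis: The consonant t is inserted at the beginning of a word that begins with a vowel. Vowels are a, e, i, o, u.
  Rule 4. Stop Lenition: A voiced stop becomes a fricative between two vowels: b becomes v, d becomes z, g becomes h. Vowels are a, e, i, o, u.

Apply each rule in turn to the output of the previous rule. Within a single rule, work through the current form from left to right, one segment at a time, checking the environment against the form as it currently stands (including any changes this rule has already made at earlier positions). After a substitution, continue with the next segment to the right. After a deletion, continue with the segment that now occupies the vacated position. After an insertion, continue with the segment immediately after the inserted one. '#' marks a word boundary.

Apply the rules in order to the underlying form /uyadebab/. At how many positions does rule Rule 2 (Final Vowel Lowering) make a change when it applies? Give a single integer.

Rule 1 Final Obstruent Devoicing: [uyadebab] → [uyadebap]
Rule 2 Final Vowel Lowering: no change — [uyadebap]
Rule 3 Initial Consonant Epenthesis: [uyadebap] → [tuyadebap]
Rule 4 Stop Lenition: [tuyadebap] → [tuyazevap]
Rule Rule 2 changed 0 position(s).

0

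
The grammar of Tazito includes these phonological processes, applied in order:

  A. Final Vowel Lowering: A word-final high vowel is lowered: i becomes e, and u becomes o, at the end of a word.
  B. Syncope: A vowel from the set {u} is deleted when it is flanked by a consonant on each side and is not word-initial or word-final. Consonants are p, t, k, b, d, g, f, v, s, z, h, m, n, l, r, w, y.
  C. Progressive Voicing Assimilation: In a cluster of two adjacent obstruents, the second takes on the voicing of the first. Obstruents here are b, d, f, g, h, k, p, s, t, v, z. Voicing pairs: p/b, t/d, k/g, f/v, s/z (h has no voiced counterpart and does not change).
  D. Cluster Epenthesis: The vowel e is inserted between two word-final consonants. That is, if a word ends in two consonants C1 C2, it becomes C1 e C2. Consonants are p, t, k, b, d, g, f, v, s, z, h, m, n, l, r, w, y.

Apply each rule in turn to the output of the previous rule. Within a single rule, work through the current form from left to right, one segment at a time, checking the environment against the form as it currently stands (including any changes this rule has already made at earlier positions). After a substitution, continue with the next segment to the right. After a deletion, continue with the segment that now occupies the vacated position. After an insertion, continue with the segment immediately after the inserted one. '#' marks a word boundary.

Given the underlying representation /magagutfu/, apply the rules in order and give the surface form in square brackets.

[magagdvo]

A Final Vowel Lowering: [magagutfu] → [magagutfo]
B Syncope: [magagutfo] → [magagtfo]
C Progressive Voicing Assimilation: [magagtfo] → [magagdvo]
D Cluster Epenthesis: no change — [magagdvo]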